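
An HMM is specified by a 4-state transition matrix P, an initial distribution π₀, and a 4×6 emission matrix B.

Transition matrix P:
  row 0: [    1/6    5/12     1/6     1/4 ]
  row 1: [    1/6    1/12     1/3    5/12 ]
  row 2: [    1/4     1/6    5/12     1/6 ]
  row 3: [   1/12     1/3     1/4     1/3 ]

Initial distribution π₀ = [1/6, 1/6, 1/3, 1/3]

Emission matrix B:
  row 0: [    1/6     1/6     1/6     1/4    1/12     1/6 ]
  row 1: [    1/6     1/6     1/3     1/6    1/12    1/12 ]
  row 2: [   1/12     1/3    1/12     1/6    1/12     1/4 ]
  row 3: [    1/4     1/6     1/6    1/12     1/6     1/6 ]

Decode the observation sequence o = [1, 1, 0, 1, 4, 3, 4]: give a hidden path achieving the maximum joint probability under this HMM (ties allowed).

path = [2, 2, 0, 1, 3, 1, 3]

t=0: δ = [2.778e-02, 2.778e-02, 1.111e-01, 5.556e-02]  (obs o_0=1)
t=1: δ = [4.630e-03, 3.086e-03, 1.543e-02, 3.086e-03]  ψ = [2, 2, 2, 2]  (obs o_1=1)
t=2: δ = [6.430e-04, 4.287e-04, 5.358e-04, 6.430e-04]  ψ = [2, 2, 2, 2]  (obs o_2=0)
t=3: δ = [2.233e-05, 4.465e-05, 7.442e-05, 3.572e-05]  ψ = [2, 0, 2, 3]  (obs o_3=1)
t=4: δ = [1.550e-06, 1.034e-06, 2.584e-06, 3.101e-06]  ψ = [2, 2, 2, 1]  (obs o_4=4)
t=5: δ = [1.615e-07, 1.723e-07, 1.795e-07, 8.614e-08]  ψ = [2, 3, 2, 3]  (obs o_5=3)
t=6: δ = [3.739e-09, 5.608e-09, 6.231e-09, 1.196e-08]  ψ = [2, 0, 2, 1]  (obs o_6=4)
backtrack: best end state = 3; path = [2, 2, 0, 1, 3, 1, 3]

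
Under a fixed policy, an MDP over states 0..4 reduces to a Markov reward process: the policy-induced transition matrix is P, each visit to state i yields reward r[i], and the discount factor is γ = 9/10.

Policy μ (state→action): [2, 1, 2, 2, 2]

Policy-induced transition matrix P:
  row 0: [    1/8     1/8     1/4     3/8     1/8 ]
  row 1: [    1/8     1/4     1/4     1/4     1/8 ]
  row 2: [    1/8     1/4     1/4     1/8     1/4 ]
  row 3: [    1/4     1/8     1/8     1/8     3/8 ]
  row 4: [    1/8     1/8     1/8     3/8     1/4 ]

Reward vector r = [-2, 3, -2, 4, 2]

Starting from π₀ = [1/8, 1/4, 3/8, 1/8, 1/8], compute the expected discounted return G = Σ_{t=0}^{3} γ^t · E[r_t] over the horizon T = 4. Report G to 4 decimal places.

t=0: π = [0.1250, 0.2500, 0.3750, 0.1250, 0.1250], E[r] = 0.5000, γ^t·E[r] = 0.500000, running G = 0.500000
t=1: π = [0.1406, 0.2031, 0.2188, 0.2188, 0.2188], E[r] = 1.2031, γ^t·E[r] = 1.082813, running G = 1.582813
t=2: π = [0.1523, 0.1777, 0.1953, 0.2402, 0.2344], E[r] = 1.2676, γ^t·E[r] = 1.026738, running G = 2.609551
t=3: π = [0.1550, 0.1716, 0.1907, 0.2439, 0.2388], E[r] = 1.2766, γ^t·E[r] = 0.930650, running G = 3.540200

G = 3.5402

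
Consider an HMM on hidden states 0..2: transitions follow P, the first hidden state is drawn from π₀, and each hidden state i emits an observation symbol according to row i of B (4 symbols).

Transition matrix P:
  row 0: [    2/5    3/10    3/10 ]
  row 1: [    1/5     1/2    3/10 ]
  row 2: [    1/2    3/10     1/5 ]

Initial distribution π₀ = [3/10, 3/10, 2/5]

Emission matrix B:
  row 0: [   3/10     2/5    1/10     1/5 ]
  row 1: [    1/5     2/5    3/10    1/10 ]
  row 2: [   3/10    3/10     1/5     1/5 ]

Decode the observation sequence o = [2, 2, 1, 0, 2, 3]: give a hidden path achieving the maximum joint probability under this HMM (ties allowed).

t=0: δ = [3.000e-02, 9.000e-02, 8.000e-02]  (obs o_0=2)
t=1: δ = [4.000e-03, 1.350e-02, 5.400e-03]  ψ = [2, 1, 1]  (obs o_1=2)
t=2: δ = [1.080e-03, 2.700e-03, 1.215e-03]  ψ = [1, 1, 1]  (obs o_2=1)
t=3: δ = [1.823e-04, 2.700e-04, 2.430e-04]  ψ = [2, 1, 1]  (obs o_3=0)
t=4: δ = [1.215e-05, 4.050e-05, 1.620e-05]  ψ = [2, 1, 1]  (obs o_4=2)
t=5: δ = [1.620e-06, 2.025e-06, 2.430e-06]  ψ = [1, 1, 1]  (obs o_5=3)
backtrack: best end state = 2; path = [1, 1, 1, 1, 1, 2]

path = [1, 1, 1, 1, 1, 2]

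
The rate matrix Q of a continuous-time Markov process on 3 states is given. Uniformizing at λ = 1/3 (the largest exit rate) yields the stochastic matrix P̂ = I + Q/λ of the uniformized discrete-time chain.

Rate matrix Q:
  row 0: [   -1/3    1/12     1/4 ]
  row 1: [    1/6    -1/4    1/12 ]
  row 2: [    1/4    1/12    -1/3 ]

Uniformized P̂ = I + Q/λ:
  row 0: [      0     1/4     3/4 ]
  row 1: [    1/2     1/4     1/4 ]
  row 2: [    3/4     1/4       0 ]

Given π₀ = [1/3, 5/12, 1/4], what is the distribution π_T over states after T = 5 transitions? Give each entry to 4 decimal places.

π = [0.3938, 0.2500, 0.3562]

t=0: π = [0.3333, 0.4167, 0.2500]
t=1: π = [0.3958, 0.2500, 0.3542]
t=2: π = [0.3906, 0.2500, 0.3594]
t=3: π = [0.3945, 0.2500, 0.3555]
t=4: π = [0.3916, 0.2500, 0.3584]
t=5: π = [0.3938, 0.2500, 0.3562]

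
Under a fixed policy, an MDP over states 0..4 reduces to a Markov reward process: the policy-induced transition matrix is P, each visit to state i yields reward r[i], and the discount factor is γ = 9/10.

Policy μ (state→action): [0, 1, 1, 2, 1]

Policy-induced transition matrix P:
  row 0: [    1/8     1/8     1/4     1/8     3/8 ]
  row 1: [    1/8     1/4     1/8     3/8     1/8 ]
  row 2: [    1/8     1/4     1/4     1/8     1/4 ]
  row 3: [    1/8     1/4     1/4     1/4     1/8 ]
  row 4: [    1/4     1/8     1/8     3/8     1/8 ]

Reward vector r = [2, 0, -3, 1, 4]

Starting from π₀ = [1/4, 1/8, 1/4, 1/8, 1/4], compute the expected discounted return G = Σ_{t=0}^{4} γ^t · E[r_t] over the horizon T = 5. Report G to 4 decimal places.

t=0: π = [0.2500, 0.1250, 0.2500, 0.1250, 0.2500], E[r] = 0.8750, γ^t·E[r] = 0.875000, running G = 0.875000
t=1: π = [0.1563, 0.1875, 0.2031, 0.2344, 0.2188], E[r] = 0.8125, γ^t·E[r] = 0.731250, running G = 1.606250
t=2: π = [0.1523, 0.2031, 0.1992, 0.2559, 0.1895], E[r] = 0.7207, γ^t·E[r] = 0.583770, running G = 2.190020
t=3: π = [0.1487, 0.2073, 0.2009, 0.2551, 0.1880], E[r] = 0.7017, γ^t·E[r] = 0.511510, running G = 2.701530
t=4: π = [0.1485, 0.2079, 0.2006, 0.2557, 0.1873], E[r] = 0.7001, γ^t·E[r] = 0.459318, running G = 3.160848

G = 3.1608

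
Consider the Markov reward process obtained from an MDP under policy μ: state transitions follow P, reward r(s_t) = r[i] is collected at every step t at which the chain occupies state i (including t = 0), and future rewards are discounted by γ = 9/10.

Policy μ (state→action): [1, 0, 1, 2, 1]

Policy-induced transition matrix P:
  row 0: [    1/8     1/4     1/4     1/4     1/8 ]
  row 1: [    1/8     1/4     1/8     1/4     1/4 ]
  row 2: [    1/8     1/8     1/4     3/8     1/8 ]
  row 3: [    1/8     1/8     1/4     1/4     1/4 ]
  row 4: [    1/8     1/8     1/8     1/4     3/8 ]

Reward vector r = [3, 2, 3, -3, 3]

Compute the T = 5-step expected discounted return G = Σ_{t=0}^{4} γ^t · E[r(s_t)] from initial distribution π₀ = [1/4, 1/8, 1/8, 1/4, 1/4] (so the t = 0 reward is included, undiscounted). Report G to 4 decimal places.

t=0: π = [0.2500, 0.1250, 0.1250, 0.2500, 0.2500], E[r] = 1.3750, γ^t·E[r] = 1.375000, running G = 1.375000
t=1: π = [0.1250, 0.1719, 0.2031, 0.2656, 0.2344], E[r] = 1.2344, γ^t·E[r] = 1.110938, running G = 2.485938
t=2: π = [0.1250, 0.1621, 0.1992, 0.2754, 0.2383], E[r] = 1.1855, γ^t·E[r] = 0.960293, running G = 3.446230
t=3: π = [0.1250, 0.1609, 0.2000, 0.2749, 0.2393], E[r] = 1.1897, γ^t·E[r] = 0.867289, running G = 4.313520
t=4: π = [0.1250, 0.1607, 0.2000, 0.2750, 0.2393], E[r] = 1.1893, γ^t·E[r] = 0.780300, running G = 5.093820

G = 5.0938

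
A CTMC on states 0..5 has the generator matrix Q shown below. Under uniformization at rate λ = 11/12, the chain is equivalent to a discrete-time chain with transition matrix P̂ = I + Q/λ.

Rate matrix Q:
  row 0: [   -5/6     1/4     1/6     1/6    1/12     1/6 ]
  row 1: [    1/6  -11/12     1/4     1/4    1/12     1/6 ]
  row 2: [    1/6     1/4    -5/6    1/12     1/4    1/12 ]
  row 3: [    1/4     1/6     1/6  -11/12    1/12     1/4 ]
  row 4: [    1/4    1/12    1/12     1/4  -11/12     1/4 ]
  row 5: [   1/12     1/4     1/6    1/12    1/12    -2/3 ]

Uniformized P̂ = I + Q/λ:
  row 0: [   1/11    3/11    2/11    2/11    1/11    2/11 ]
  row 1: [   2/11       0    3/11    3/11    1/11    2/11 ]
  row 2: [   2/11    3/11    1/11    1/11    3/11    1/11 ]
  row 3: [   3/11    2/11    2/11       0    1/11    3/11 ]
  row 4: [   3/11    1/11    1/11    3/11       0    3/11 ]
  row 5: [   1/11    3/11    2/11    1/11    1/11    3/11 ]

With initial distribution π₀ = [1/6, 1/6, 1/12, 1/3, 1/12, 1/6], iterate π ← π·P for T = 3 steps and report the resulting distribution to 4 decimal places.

t=0: π = [0.1667, 0.1667, 0.0833, 0.3333, 0.0833, 0.1667]
t=1: π = [0.1894, 0.1818, 0.1818, 0.1212, 0.0985, 0.2273]
t=2: π = [0.1639, 0.1942, 0.1729, 0.1481, 0.1150, 0.2059]
t=3: π = [0.1721, 0.1854, 0.1733, 0.1486, 0.1119, 0.2087]

π = [0.1721, 0.1854, 0.1733, 0.1486, 0.1119, 0.2087]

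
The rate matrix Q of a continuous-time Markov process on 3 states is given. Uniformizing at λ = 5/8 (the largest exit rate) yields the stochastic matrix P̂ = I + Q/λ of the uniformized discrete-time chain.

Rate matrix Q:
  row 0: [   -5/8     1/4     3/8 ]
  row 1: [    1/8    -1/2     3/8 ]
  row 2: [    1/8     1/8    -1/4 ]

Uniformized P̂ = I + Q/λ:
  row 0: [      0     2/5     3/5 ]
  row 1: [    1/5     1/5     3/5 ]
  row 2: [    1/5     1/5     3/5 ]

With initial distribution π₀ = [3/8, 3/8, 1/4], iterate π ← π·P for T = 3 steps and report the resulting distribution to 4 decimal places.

t=0: π = [0.3750, 0.3750, 0.2500]
t=1: π = [0.1250, 0.2750, 0.6000]
t=2: π = [0.1750, 0.2250, 0.6000]
t=3: π = [0.1650, 0.2350, 0.6000]

π = [0.1650, 0.2350, 0.6000]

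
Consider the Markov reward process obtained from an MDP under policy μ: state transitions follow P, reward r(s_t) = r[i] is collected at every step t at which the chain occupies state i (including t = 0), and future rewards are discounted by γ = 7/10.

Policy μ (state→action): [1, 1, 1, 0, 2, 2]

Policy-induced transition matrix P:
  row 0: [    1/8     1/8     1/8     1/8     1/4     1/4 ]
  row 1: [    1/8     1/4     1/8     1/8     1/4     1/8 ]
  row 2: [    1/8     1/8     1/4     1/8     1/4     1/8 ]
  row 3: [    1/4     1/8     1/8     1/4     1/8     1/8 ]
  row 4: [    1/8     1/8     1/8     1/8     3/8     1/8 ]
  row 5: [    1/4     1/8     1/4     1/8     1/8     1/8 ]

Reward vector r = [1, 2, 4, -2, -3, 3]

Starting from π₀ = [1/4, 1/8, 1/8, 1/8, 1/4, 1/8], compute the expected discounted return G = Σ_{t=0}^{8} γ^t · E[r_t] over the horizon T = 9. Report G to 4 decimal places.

t=0: π = [0.2500, 0.1250, 0.1250, 0.1250, 0.2500, 0.1250], E[r] = 0.3750, γ^t·E[r] = 0.375000, running G = 0.375000
t=1: π = [0.1563, 0.1406, 0.1563, 0.1406, 0.2500, 0.1563], E[r] = 0.5000, γ^t·E[r] = 0.350000, running G = 0.725000
t=2: π = [0.1621, 0.1426, 0.1641, 0.1426, 0.2441, 0.1445], E[r] = 0.5195, γ^t·E[r] = 0.254570, running G = 0.979570
t=3: π = [0.1609, 0.1428, 0.1636, 0.1428, 0.2446, 0.1453], E[r] = 0.5171, γ^t·E[r] = 0.177362, running G = 1.156932
t=4: π = [0.1610, 0.1429, 0.1636, 0.1429, 0.2446, 0.1451], E[r] = 0.5171, γ^t·E[r] = 0.124146, running G = 1.281078
t=5: π = [0.1610, 0.1429, 0.1636, 0.1429, 0.2446, 0.1451], E[r] = 0.5170, γ^t·E[r] = 0.086893, running G = 1.367971
t=6: π = [0.1610, 0.1429, 0.1636, 0.1429, 0.2446, 0.1451], E[r] = 0.5170, γ^t·E[r] = 0.060825, running G = 1.428797
t=7: π = [0.1610, 0.1429, 0.1636, 0.1429, 0.2446, 0.1451], E[r] = 0.5170, γ^t·E[r] = 0.042578, running G = 1.471374
t=8: π = [0.1610, 0.1429, 0.1636, 0.1429, 0.2446, 0.1451], E[r] = 0.5170, γ^t·E[r] = 0.029804, running G = 1.501179

G = 1.5012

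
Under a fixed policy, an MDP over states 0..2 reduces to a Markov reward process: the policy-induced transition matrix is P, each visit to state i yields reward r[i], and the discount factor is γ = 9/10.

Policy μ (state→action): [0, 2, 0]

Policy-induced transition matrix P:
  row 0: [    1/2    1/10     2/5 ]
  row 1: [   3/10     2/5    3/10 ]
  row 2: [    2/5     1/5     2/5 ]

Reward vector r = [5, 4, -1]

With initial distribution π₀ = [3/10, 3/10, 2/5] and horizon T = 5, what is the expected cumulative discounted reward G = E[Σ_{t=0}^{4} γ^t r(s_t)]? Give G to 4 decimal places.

G = 10.1406

t=0: π = [0.3000, 0.3000, 0.4000], E[r] = 2.3000, γ^t·E[r] = 2.300000, running G = 2.300000
t=1: π = [0.4000, 0.2300, 0.3700], E[r] = 2.5500, γ^t·E[r] = 2.295000, running G = 4.595000
t=2: π = [0.4170, 0.2060, 0.3770], E[r] = 2.5320, γ^t·E[r] = 2.050920, running G = 6.645920
t=3: π = [0.4211, 0.1995, 0.3794], E[r] = 2.5241, γ^t·E[r] = 1.840069, running G = 8.485989
t=4: π = [0.4222, 0.1978, 0.3801], E[r] = 2.5219, γ^t·E[r] = 1.654625, running G = 10.140614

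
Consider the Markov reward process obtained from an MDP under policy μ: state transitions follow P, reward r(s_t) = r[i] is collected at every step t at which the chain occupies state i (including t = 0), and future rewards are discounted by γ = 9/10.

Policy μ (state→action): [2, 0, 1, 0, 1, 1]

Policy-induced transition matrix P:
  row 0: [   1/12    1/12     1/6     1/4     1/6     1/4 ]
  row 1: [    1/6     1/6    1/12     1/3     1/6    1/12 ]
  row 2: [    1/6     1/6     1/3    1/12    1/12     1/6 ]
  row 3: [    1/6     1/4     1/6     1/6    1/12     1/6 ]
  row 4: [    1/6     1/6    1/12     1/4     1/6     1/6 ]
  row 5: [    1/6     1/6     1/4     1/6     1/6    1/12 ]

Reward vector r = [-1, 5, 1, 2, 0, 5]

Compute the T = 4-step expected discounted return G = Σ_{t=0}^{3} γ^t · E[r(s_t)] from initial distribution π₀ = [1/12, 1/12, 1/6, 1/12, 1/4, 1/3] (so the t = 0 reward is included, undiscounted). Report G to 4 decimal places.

t=0: π = [0.0833, 0.0833, 0.1667, 0.0833, 0.2500, 0.3333], E[r] = 2.3333, γ^t·E[r] = 2.333333, running G = 2.333333
t=1: π = [0.1597, 0.1667, 0.1944, 0.1944, 0.1458, 0.1389], E[r] = 1.9514, γ^t·E[r] = 1.756250, running G = 4.089583
t=2: π = [0.1534, 0.1696, 0.1846, 0.2037, 0.1343, 0.1545], E[r] = 2.0590, γ^t·E[r] = 1.667813, running G = 5.757396
t=3: π = [0.1539, 0.1709, 0.1850, 0.2035, 0.1343, 0.1524], E[r] = 2.0546, γ^t·E[r] = 1.497832, running G = 7.255228

G = 7.2552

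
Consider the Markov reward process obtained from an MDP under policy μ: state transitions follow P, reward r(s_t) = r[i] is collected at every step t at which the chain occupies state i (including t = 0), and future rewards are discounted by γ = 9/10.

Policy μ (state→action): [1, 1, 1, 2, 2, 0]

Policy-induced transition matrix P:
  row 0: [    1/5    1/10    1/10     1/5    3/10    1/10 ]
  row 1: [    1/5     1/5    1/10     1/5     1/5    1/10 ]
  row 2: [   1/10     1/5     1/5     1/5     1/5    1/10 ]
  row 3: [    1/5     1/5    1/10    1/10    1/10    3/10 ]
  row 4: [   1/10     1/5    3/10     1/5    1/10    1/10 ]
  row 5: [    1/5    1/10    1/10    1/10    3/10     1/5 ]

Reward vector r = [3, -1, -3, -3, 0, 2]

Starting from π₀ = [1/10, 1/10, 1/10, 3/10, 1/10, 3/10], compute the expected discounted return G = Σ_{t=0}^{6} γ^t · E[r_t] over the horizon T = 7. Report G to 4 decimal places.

G = -1.5810

t=0: π = [0.1000, 0.1000, 0.1000, 0.3000, 0.1000, 0.3000], E[r] = -0.4000, γ^t·E[r] = -0.400000, running G = -0.400000
t=1: π = [0.1800, 0.1600, 0.1300, 0.1400, 0.2000, 0.1900], E[r] = -0.0500, γ^t·E[r] = -0.045000, running G = -0.445000
t=2: π = [0.1670, 0.1630, 0.1530, 0.1670, 0.2030, 0.1470], E[r] = -0.3280, γ^t·E[r] = -0.265680, running G = -0.710680
t=3: π = [0.1644, 0.1686, 0.1559, 0.1686, 0.1944, 0.1481], E[r] = -0.3527, γ^t·E[r] = -0.257118, running G = -0.967798
t=4: π = [0.1650, 0.1688, 0.1545, 0.1683, 0.1950, 0.1485], E[r] = -0.3452, γ^t·E[r] = -0.226473, running G = -1.194271
t=5: π = [0.1651, 0.1687, 0.1544, 0.1683, 0.1950, 0.1485], E[r] = -0.3447, γ^t·E[r] = -0.203537, running G = -1.397807
t=6: π = [0.1651, 0.1686, 0.1544, 0.1683, 0.1950, 0.1485], E[r] = -0.3447, γ^t·E[r] = -0.183212, running G = -1.581019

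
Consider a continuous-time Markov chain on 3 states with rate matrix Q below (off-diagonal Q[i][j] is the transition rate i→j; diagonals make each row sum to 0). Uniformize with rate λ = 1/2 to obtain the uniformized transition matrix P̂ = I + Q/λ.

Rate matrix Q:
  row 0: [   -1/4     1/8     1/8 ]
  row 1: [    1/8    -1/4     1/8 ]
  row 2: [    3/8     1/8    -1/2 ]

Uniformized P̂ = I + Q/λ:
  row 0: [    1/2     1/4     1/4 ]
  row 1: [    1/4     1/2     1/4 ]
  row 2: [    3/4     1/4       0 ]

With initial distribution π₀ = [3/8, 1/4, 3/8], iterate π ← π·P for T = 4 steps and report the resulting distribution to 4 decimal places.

t=0: π = [0.3750, 0.2500, 0.3750]
t=1: π = [0.5313, 0.3125, 0.1563]
t=2: π = [0.4609, 0.3281, 0.2109]
t=3: π = [0.4707, 0.3320, 0.1973]
t=4: π = [0.4663, 0.3330, 0.2007]

π = [0.4663, 0.3330, 0.2007]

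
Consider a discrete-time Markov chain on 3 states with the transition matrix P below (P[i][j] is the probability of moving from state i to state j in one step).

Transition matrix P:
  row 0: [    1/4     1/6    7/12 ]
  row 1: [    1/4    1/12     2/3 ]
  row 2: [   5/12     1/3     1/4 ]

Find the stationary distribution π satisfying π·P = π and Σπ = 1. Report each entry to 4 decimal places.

π = [0.3252, 0.2233, 0.4515]

Balance equations π_j = Σ_i π_i·P[i][j]:
  π_0 = 1/4·π_0 + 1/4·π_1 + 5/12·π_2
  π_1 = 1/6·π_0 + 1/12·π_1 + 1/3·π_2
  normalize: π_0 + π_1 + π_2 = 1
Solving the linear system gives exactly π = [67/206, 23/103, 93/206].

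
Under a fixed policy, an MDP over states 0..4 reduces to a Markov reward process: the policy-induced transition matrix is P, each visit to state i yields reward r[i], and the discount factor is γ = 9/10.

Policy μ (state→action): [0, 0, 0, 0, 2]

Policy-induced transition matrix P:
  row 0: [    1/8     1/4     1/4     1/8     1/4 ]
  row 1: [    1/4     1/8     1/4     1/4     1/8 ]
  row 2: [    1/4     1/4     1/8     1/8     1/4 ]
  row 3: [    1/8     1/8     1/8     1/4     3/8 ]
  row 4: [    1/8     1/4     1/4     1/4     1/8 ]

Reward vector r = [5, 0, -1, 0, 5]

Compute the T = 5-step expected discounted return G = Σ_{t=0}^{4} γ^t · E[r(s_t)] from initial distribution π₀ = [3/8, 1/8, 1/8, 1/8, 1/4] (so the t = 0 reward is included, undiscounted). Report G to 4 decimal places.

G = 8.4205

t=0: π = [0.3750, 0.1250, 0.1250, 0.1250, 0.2500], E[r] = 3.0000, γ^t·E[r] = 3.000000, running G = 3.000000
t=1: π = [0.1563, 0.2188, 0.2188, 0.1875, 0.2188], E[r] = 1.6563, γ^t·E[r] = 1.490625, running G = 4.490625
t=2: π = [0.1797, 0.1992, 0.1992, 0.2031, 0.2188], E[r] = 1.7930, γ^t·E[r] = 1.452305, running G = 5.942930
t=3: π = [0.1748, 0.1997, 0.1997, 0.2026, 0.2231], E[r] = 1.7900, γ^t·E[r] = 1.304938, running G = 7.247868
t=4: π = [0.1749, 0.1997, 0.1997, 0.2032, 0.2225], E[r] = 1.7873, γ^t·E[r] = 1.172643, running G = 8.420511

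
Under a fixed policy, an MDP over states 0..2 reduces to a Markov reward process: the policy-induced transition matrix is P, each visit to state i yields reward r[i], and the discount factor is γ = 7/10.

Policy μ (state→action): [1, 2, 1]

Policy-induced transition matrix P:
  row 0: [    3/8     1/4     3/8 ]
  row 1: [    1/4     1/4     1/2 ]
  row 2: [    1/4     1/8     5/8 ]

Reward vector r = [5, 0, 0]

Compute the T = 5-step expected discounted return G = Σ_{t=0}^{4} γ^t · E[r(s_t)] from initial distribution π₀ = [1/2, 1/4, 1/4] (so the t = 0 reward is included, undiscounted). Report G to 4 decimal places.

G = 5.1357

t=0: π = [0.5000, 0.2500, 0.2500], E[r] = 2.5000, γ^t·E[r] = 2.500000, running G = 2.500000
t=1: π = [0.3125, 0.2188, 0.4688], E[r] = 1.5625, γ^t·E[r] = 1.093750, running G = 3.593750
t=2: π = [0.2891, 0.1914, 0.5195], E[r] = 1.4453, γ^t·E[r] = 0.708203, running G = 4.301953
t=3: π = [0.2861, 0.1851, 0.5288], E[r] = 1.4307, γ^t·E[r] = 0.490718, running G = 4.792671
t=4: π = [0.2858, 0.1839, 0.5303], E[r] = 1.4288, γ^t·E[r] = 0.343063, running G = 5.135734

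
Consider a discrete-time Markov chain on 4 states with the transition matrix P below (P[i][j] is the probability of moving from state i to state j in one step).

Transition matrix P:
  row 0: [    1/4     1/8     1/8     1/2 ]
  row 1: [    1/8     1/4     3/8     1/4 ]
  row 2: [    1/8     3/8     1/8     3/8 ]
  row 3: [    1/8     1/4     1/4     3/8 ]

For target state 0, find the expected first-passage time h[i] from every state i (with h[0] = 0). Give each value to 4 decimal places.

First-step conditioning: h[0] = 0; for i ≠ 0, h[i] = 1 + Σ_k P[i][k]·h[k].
  h[1] = 1 + 1/4·h[1] + 3/8·h[2] + 1/4·h[3]
  h[2] = 1 + 3/8·h[1] + 1/8·h[2] + 3/8·h[3]
  h[3] = 1 + 1/4·h[1] + 1/4·h[2] + 3/8·h[3]
Solving the 3×3 linear system over states ≠ 0 gives exactly h = [0, 8, 8, 8] (h[0] = 0 is the target).

h = [0.0000, 8.0000, 8.0000, 8.0000]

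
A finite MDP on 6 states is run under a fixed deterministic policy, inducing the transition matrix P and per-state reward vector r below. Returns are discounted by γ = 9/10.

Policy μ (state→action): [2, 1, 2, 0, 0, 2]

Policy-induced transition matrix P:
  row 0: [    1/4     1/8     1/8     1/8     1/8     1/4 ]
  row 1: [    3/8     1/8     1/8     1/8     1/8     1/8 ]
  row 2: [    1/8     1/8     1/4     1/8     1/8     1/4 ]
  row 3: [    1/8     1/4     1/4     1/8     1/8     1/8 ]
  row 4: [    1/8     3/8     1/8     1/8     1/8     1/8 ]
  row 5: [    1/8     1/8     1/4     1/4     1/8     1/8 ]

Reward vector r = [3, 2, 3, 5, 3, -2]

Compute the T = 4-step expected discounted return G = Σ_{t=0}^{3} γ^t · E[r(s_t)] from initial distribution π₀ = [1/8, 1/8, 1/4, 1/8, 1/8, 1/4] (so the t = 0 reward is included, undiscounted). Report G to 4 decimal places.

G = 7.4011

t=0: π = [0.1250, 0.1250, 0.2500, 0.1250, 0.1250, 0.2500], E[r] = 1.8750, γ^t·E[r] = 1.875000, running G = 1.875000
t=1: π = [0.1719, 0.1719, 0.2031, 0.1563, 0.1250, 0.1719], E[r] = 2.2813, γ^t·E[r] = 2.053125, running G = 3.928125
t=2: π = [0.1895, 0.1758, 0.1914, 0.1465, 0.1250, 0.1719], E[r] = 2.2578, γ^t·E[r] = 1.828828, running G = 5.756953
t=3: π = [0.1926, 0.1746, 0.1887, 0.1465, 0.1250, 0.1726], E[r] = 2.2554, γ^t·E[r] = 1.644166, running G = 7.401119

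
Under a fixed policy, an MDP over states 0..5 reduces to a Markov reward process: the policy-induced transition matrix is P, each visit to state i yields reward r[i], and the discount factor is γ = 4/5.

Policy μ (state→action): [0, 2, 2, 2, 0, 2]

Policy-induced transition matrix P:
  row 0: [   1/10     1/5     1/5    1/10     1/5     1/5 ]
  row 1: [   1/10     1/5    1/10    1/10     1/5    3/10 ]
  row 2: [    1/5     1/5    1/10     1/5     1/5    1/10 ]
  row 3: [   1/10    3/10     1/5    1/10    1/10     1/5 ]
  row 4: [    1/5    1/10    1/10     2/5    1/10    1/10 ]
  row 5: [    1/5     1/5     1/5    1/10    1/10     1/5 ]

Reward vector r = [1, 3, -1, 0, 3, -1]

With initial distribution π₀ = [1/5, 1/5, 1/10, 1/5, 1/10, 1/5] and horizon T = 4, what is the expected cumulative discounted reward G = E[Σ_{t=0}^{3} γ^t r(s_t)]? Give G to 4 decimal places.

t=0: π = [0.2000, 0.2000, 0.1000, 0.2000, 0.1000, 0.2000], E[r] = 0.8000, γ^t·E[r] = 0.800000, running G = 0.800000
t=1: π = [0.1400, 0.2100, 0.1600, 0.1400, 0.1500, 0.2000], E[r] = 0.8600, γ^t·E[r] = 0.688000, running G = 1.488000
t=2: π = [0.1510, 0.1990, 0.1480, 0.1610, 0.1510, 0.1900], E[r] = 0.8630, γ^t·E[r] = 0.552320, running G = 2.040320
t=3: π = [0.1489, 0.2010, 0.1502, 0.1601, 0.1498, 0.1900], E[r] = 0.8611, γ^t·E[r] = 0.440883, running G = 2.481203

G = 2.4812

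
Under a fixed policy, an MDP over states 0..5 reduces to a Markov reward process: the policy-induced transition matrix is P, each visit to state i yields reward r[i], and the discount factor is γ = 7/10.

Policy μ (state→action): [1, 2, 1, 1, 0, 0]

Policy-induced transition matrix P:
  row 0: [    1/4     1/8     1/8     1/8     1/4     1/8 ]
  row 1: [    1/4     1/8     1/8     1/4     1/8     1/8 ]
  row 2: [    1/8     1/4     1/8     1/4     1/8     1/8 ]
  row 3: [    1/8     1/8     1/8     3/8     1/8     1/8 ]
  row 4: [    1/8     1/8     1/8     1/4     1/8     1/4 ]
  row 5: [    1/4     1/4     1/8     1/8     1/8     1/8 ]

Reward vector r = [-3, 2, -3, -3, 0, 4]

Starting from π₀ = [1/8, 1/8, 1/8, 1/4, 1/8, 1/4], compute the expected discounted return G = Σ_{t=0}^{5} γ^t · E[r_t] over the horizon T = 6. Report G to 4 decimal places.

G = -1.7083

t=0: π = [0.1250, 0.1250, 0.1250, 0.2500, 0.1250, 0.2500], E[r] = -0.2500, γ^t·E[r] = -0.250000, running G = -0.250000
t=1: π = [0.1875, 0.1719, 0.1250, 0.2344, 0.1406, 0.1406], E[r] = -0.7344, γ^t·E[r] = -0.514063, running G = -0.764063
t=2: π = [0.1875, 0.1582, 0.1250, 0.2383, 0.1484, 0.1426], E[r] = -0.7656, γ^t·E[r] = -0.375156, running G = -1.139219
t=3: π = [0.1860, 0.1584, 0.1250, 0.2385, 0.1484, 0.1436], E[r] = -0.7576, γ^t·E[r] = -0.259846, running G = -1.399065
t=4: π = [0.1860, 0.1586, 0.1250, 0.2386, 0.1483, 0.1436], E[r] = -0.7575, γ^t·E[r] = -0.181878, running G = -1.580942
t=5: π = [0.1860, 0.1586, 0.1250, 0.2386, 0.1483, 0.1435], E[r] = -0.7577, γ^t·E[r] = -0.127343, running G = -1.708285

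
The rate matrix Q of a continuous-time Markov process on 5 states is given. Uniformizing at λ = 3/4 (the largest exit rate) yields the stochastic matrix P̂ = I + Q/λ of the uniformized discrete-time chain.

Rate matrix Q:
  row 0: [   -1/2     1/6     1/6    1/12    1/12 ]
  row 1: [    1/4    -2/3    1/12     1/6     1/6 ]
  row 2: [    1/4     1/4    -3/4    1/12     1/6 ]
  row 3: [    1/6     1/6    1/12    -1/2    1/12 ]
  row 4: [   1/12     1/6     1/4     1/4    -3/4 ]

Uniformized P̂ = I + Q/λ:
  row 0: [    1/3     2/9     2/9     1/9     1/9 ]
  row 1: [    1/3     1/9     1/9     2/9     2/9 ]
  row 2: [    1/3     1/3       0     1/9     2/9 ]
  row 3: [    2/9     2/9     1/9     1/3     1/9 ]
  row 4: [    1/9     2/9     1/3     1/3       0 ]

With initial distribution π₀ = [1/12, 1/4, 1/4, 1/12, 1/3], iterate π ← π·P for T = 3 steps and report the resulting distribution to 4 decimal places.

t=0: π = [0.0833, 0.2500, 0.2500, 0.0833, 0.3333]
t=1: π = [0.2500, 0.2222, 0.1667, 0.2315, 0.1296]
t=2: π = [0.2788, 0.2160, 0.1492, 0.2160, 0.1399]
t=3: π = [0.2782, 0.2148, 0.1566, 0.2142, 0.1361]

π = [0.2782, 0.2148, 0.1566, 0.2142, 0.1361]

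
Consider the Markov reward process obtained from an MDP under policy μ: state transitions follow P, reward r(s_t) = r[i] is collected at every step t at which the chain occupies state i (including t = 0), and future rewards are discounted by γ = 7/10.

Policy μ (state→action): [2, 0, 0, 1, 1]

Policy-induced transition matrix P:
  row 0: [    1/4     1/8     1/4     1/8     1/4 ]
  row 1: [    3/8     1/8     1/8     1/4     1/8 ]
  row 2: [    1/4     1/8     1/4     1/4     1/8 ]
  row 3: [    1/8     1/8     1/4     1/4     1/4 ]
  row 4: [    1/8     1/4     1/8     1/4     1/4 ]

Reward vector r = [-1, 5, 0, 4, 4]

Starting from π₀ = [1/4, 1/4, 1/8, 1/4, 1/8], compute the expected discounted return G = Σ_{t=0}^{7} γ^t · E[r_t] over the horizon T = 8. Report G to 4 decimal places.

G = 7.2535

t=0: π = [0.2500, 0.2500, 0.1250, 0.2500, 0.1250], E[r] = 2.5000, γ^t·E[r] = 2.500000, running G = 2.500000
t=1: π = [0.2344, 0.1406, 0.2031, 0.2188, 0.2031], E[r] = 2.1563, γ^t·E[r] = 1.509375, running G = 4.009375
t=2: π = [0.2148, 0.1504, 0.2070, 0.2207, 0.2070], E[r] = 2.2480, γ^t·E[r] = 1.101543, running G = 5.110918
t=3: π = [0.2153, 0.1509, 0.2053, 0.2231, 0.2053], E[r] = 2.2529, γ^t·E[r] = 0.772755, running G = 5.883673
t=4: π = [0.2153, 0.1507, 0.2055, 0.2231, 0.2055], E[r] = 2.2523, γ^t·E[r] = 0.540767, running G = 6.424440
t=5: π = [0.2153, 0.1507, 0.2055, 0.2231, 0.2055], E[r] = 2.2524, γ^t·E[r] = 0.378567, running G = 6.803007
t=6: π = [0.2153, 0.1507, 0.2055, 0.2231, 0.2055], E[r] = 2.2524, γ^t·E[r] = 0.264998, running G = 7.068005
t=7: π = [0.2153, 0.1507, 0.2055, 0.2231, 0.2055], E[r] = 2.2524, γ^t·E[r] = 0.185499, running G = 7.253504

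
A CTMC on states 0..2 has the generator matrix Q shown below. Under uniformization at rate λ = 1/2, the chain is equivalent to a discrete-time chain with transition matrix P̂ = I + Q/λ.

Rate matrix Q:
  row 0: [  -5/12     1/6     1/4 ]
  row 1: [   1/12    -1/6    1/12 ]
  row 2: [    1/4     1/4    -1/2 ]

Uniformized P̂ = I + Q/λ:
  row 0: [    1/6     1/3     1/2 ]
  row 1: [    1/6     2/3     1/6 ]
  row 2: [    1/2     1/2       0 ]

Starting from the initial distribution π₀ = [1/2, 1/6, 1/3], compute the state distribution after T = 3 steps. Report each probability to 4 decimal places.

π = [0.2377, 0.5448, 0.2176]

t=0: π = [0.5000, 0.1667, 0.3333]
t=1: π = [0.2778, 0.4444, 0.2778]
t=2: π = [0.2593, 0.5278, 0.2130]
t=3: π = [0.2377, 0.5448, 0.2176]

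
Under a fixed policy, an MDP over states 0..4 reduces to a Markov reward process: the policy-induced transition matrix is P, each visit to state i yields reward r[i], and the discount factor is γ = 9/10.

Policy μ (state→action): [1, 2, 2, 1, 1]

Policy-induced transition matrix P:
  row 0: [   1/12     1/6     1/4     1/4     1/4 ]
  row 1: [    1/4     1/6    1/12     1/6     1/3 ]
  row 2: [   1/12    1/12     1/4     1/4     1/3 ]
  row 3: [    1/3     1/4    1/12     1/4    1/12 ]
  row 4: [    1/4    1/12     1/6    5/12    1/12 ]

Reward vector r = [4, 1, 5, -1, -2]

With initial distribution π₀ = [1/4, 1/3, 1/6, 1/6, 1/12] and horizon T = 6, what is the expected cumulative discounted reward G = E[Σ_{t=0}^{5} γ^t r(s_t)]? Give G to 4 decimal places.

G = 5.9200

t=0: π = [0.2500, 0.3333, 0.1667, 0.1667, 0.0833], E[r] = 1.8333, γ^t·E[r] = 1.833333, running G = 1.833333
t=1: π = [0.1944, 0.1597, 0.1597, 0.2361, 0.2500], E[r] = 1.0000, γ^t·E[r] = 0.900000, running G = 2.733333
t=2: π = [0.2106, 0.1522, 0.1632, 0.2784, 0.1956], E[r] = 1.1412, γ^t·E[r] = 0.924375, running G = 3.657708
t=3: π = [0.2109, 0.1600, 0.1619, 0.2699, 0.1973], E[r] = 1.1487, γ^t·E[r] = 0.837422, running G = 4.495130
t=4: π = [0.2104, 0.1592, 0.1619, 0.2696, 0.1990], E[r] = 1.1427, γ^t·E[r] = 0.749751, running G = 5.244881
t=5: π = [0.2104, 0.1591, 0.1620, 0.2699, 0.1987], E[r] = 1.1433, γ^t·E[r] = 0.675091, running G = 5.919973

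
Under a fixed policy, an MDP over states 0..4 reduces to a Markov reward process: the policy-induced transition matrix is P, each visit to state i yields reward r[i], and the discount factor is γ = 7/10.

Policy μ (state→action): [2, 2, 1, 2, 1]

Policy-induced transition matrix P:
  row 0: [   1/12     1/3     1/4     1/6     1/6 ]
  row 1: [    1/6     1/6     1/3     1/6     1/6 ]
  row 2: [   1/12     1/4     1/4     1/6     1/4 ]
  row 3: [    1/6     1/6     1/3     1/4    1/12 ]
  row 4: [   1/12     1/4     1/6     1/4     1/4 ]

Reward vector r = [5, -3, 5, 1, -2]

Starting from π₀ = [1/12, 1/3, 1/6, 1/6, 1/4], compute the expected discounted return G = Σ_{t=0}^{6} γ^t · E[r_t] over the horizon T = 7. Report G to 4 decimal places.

t=0: π = [0.0833, 0.3333, 0.1667, 0.1667, 0.2500], E[r] = -0.0833, γ^t·E[r] = -0.083333, running G = -0.083333
t=1: π = [0.1250, 0.2153, 0.2708, 0.2014, 0.1875], E[r] = 1.1597, γ^t·E[r] = 0.811806, running G = 0.728472
t=2: π = [0.1181, 0.2257, 0.2691, 0.1991, 0.1881], E[r] = 1.0816, γ^t·E[r] = 0.529983, running G = 1.258455
t=3: π = [0.1187, 0.2244, 0.2697, 0.1989, 0.1882], E[r] = 1.0915, γ^t·E[r] = 0.374395, running G = 1.632850
t=4: π = [0.1186, 0.2246, 0.2696, 0.1989, 0.1882], E[r] = 1.0897, γ^t·E[r] = 0.261627, running G = 1.894477
t=5: π = [0.1186, 0.2246, 0.2696, 0.1989, 0.1882], E[r] = 1.0899, γ^t·E[r] = 0.183172, running G = 2.077649
t=6: π = [0.1186, 0.2246, 0.2696, 0.1989, 0.1882], E[r] = 1.0898, γ^t·E[r] = 0.128218, running G = 2.205867

G = 2.2059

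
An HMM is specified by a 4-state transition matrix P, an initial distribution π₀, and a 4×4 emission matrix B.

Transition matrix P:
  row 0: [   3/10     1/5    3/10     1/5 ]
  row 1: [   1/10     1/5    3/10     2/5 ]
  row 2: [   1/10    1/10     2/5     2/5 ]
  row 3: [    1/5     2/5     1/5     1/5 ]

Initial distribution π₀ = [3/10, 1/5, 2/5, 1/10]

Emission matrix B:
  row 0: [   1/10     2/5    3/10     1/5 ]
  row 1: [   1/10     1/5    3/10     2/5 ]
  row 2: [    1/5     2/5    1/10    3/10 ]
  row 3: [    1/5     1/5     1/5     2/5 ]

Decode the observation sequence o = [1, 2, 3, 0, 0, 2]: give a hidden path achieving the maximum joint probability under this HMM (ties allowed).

t=0: δ = [1.200e-01, 4.000e-02, 1.600e-01, 2.000e-02]  (obs o_0=1)
t=1: δ = [1.080e-02, 7.200e-03, 6.400e-03, 1.280e-02]  ψ = [0, 0, 2, 2]  (obs o_1=2)
t=2: δ = [6.480e-04, 2.048e-03, 9.720e-04, 1.152e-03]  ψ = [0, 3, 0, 1]  (obs o_2=3)
t=3: δ = [2.304e-05, 4.608e-05, 1.229e-04, 1.638e-04]  ψ = [3, 3, 1, 1]  (obs o_3=0)
t=4: δ = [3.277e-06, 6.554e-06, 9.830e-06, 9.830e-06]  ψ = [3, 3, 2, 2]  (obs o_4=0)
t=5: δ = [5.898e-07, 1.180e-06, 3.932e-07, 7.864e-07]  ψ = [3, 3, 2, 2]  (obs o_5=2)
backtrack: best end state = 1; path = [2, 3, 1, 2, 3, 1]

path = [2, 3, 1, 2, 3, 1]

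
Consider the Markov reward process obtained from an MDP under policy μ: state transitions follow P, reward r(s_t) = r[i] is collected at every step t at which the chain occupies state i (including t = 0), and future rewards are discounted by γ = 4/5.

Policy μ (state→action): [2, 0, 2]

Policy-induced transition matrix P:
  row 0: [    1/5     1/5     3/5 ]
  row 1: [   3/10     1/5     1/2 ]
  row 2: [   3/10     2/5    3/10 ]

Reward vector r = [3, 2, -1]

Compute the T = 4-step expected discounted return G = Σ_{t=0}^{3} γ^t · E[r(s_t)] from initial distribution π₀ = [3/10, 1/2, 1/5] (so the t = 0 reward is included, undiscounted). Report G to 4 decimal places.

G = 3.4565

t=0: π = [0.3000, 0.5000, 0.2000], E[r] = 1.7000, γ^t·E[r] = 1.700000, running G = 1.700000
t=1: π = [0.2700, 0.2400, 0.4900], E[r] = 0.8000, γ^t·E[r] = 0.640000, running G = 2.340000
t=2: π = [0.2730, 0.2980, 0.4290], E[r] = 0.9860, γ^t·E[r] = 0.631040, running G = 2.971040
t=3: π = [0.2727, 0.2858, 0.4415], E[r] = 0.9482, γ^t·E[r] = 0.485478, running G = 3.456518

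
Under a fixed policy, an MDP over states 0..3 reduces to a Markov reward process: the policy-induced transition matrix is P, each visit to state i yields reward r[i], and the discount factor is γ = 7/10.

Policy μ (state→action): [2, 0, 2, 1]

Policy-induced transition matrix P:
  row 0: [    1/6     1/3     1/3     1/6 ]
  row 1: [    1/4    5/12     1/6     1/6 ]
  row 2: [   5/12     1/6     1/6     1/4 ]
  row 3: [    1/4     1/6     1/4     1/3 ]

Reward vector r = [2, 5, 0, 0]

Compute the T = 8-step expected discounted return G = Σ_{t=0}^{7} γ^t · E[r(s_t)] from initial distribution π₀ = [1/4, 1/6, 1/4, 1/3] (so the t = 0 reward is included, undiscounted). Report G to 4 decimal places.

G = 5.3622

t=0: π = [0.2500, 0.1667, 0.2500, 0.3333], E[r] = 1.3333, γ^t·E[r] = 1.333333, running G = 1.333333
t=1: π = [0.2708, 0.2500, 0.2361, 0.2431], E[r] = 1.7917, γ^t·E[r] = 1.254167, running G = 2.587500
t=2: π = [0.2668, 0.2743, 0.2321, 0.2269], E[r] = 1.9051, γ^t·E[r] = 0.933495, running G = 3.520995
t=3: π = [0.2664, 0.2797, 0.2300, 0.2238], E[r] = 1.9314, γ^t·E[r] = 0.662478, running G = 4.183474
t=4: π = [0.2661, 0.2810, 0.2297, 0.2231], E[r] = 1.9373, γ^t·E[r] = 0.465140, running G = 4.648613
t=5: π = [0.2661, 0.2813, 0.2296, 0.2230], E[r] = 1.9386, γ^t·E[r] = 0.325818, running G = 4.974431
t=6: π = [0.2661, 0.2813, 0.2296, 0.2230], E[r] = 1.9389, γ^t·E[r] = 0.228106, running G = 5.202537
t=7: π = [0.2661, 0.2813, 0.2296, 0.2230], E[r] = 1.9389, γ^t·E[r] = 0.159680, running G = 5.362217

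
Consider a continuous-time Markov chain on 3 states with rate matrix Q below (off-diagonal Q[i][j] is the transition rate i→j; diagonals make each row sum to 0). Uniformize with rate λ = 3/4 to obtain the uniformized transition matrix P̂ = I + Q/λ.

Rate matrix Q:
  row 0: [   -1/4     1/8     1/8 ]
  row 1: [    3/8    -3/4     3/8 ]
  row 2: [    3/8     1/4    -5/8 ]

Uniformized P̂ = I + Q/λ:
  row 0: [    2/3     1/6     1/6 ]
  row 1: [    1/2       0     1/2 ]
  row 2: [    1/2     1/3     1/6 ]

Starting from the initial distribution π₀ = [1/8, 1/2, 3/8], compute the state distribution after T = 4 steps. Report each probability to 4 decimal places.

t=0: π = [0.1250, 0.5000, 0.3750]
t=1: π = [0.5208, 0.1458, 0.3333]
t=2: π = [0.5868, 0.1979, 0.2153]
t=3: π = [0.5978, 0.1696, 0.2326]
t=4: π = [0.5996, 0.1772, 0.2232]

π = [0.5996, 0.1772, 0.2232]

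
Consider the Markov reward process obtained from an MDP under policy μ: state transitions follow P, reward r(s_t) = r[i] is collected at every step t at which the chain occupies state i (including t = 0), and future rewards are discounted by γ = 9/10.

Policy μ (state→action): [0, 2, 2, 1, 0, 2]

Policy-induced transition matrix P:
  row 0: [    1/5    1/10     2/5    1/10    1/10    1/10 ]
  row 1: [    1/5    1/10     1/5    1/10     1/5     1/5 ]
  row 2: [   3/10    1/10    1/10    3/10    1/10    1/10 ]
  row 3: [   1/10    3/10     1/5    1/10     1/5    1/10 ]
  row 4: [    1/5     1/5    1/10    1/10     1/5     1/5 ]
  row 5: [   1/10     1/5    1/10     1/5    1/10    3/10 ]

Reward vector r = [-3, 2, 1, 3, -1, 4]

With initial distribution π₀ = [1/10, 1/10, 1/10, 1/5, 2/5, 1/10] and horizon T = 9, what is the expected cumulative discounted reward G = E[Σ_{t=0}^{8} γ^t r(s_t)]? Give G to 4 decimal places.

G = 5.3074

t=0: π = [0.1000, 0.1000, 0.1000, 0.2000, 0.4000, 0.1000], E[r] = 0.6000, γ^t·E[r] = 0.600000, running G = 0.600000
t=1: π = [0.1800, 0.1900, 0.1600, 0.1300, 0.1700, 0.1700], E[r] = 0.9000, γ^t·E[r] = 0.810000, running G = 1.410000
t=2: π = [0.1860, 0.1600, 0.1860, 0.1490, 0.1490, 0.1700], E[r] = 0.9260, γ^t·E[r] = 0.750060, running G = 2.160060
t=3: π = [0.1867, 0.1617, 0.1867, 0.1542, 0.1458, 0.1649], E[r] = 0.9264, γ^t·E[r] = 0.675346, running G = 2.835406
t=4: π = [0.1868, 0.1619, 0.1876, 0.1538, 0.1462, 0.1637], E[r] = 0.9214, γ^t·E[r] = 0.604517, running G = 3.439923
t=5: π = [0.1870, 0.1618, 0.1876, 0.1539, 0.1462, 0.1636], E[r] = 0.9198, γ^t·E[r] = 0.543136, running G = 3.983059
t=6: π = [0.1870, 0.1618, 0.1877, 0.1539, 0.1462, 0.1635], E[r] = 0.9196, γ^t·E[r] = 0.488708, running G = 4.471768
t=7: π = [0.1870, 0.1617, 0.1877, 0.1539, 0.1462, 0.1635], E[r] = 0.9195, γ^t·E[r] = 0.439803, running G = 4.911571
t=8: π = [0.1870, 0.1617, 0.1877, 0.1539, 0.1462, 0.1635], E[r] = 0.9195, γ^t·E[r] = 0.395818, running G = 5.307389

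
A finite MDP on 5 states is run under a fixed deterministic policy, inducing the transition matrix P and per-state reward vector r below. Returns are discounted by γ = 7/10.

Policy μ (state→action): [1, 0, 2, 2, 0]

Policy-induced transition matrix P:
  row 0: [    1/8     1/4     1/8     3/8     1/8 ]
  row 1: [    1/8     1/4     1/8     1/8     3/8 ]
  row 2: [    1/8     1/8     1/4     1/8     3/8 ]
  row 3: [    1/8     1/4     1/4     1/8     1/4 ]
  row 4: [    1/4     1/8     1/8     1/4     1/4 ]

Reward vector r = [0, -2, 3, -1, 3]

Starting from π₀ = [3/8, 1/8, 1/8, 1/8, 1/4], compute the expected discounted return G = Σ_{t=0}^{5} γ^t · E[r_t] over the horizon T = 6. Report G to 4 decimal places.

G = 2.0510

t=0: π = [0.3750, 0.1250, 0.1250, 0.1250, 0.2500], E[r] = 0.7500, γ^t·E[r] = 0.750000, running G = 0.750000
t=1: π = [0.1563, 0.2031, 0.1563, 0.2500, 0.2344], E[r] = 0.5156, γ^t·E[r] = 0.360938, running G = 1.110938
t=2: π = [0.1543, 0.2012, 0.1758, 0.1934, 0.2754], E[r] = 0.7578, γ^t·E[r] = 0.371328, running G = 1.482266
t=3: π = [0.1594, 0.1936, 0.1711, 0.1980, 0.2778], E[r] = 0.7617, γ^t·E[r] = 0.261270, running G = 1.743535
t=4: π = [0.1597, 0.1939, 0.1711, 0.1996, 0.2757], E[r] = 0.7531, γ^t·E[r] = 0.180815, running G = 1.924350
t=5: π = [0.1595, 0.1941, 0.1713, 0.1994, 0.2757], E[r] = 0.7533, γ^t·E[r] = 0.126610, running G = 2.050960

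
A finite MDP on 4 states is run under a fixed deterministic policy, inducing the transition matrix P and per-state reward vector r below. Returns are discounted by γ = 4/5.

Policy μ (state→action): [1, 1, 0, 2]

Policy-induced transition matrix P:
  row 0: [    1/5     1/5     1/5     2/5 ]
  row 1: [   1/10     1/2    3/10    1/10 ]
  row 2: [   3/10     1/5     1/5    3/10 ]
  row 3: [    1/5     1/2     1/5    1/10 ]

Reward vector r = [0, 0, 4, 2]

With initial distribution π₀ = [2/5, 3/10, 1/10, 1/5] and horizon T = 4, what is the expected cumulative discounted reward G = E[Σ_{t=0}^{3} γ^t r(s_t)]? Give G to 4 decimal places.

G = 3.4727

t=0: π = [0.4000, 0.3000, 0.1000, 0.2000], E[r] = 0.8000, γ^t·E[r] = 0.800000, running G = 0.800000
t=1: π = [0.1800, 0.3500, 0.2300, 0.2400], E[r] = 1.4000, γ^t·E[r] = 1.120000, running G = 1.920000
t=2: π = [0.1880, 0.3770, 0.2350, 0.2000], E[r] = 1.3400, γ^t·E[r] = 0.857600, running G = 2.777600
t=3: π = [0.1858, 0.3731, 0.2377, 0.2034], E[r] = 1.3576, γ^t·E[r] = 0.695091, running G = 3.472691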